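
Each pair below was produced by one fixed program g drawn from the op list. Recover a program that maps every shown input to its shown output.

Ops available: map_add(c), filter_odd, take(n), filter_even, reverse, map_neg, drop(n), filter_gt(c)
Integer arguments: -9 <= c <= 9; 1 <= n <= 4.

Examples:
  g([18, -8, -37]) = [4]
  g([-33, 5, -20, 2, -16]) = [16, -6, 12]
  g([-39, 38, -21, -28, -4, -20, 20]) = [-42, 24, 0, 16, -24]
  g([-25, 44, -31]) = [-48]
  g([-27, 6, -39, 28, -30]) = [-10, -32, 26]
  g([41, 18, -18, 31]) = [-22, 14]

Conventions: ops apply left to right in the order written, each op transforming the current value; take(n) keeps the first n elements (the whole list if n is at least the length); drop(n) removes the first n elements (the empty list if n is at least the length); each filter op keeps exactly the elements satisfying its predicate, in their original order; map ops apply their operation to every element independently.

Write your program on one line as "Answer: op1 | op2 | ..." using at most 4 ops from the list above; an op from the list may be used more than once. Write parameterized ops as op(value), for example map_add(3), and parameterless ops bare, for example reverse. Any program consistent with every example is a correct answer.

map_add(4) | map_neg | drop(1) | filter_even

Check, running the answer program on each example:
  [18, -8, -37] -> [22, -4, -33] -> [-22, 4, 33] -> [4, 33] -> [4]
  [-33, 5, -20, 2, -16] -> [-29, 9, -16, 6, -12] -> [29, -9, 16, -6, 12] -> [-9, 16, -6, 12] -> [16, -6, 12]
  [-39, 38, -21, -28, -4, -20, 20] -> [-35, 42, -17, -24, 0, -16, 24] -> [35, -42, 17, 24, 0, 16, -24] -> [-42, 17, 24, 0, 16, -24] -> [-42, 24, 0, 16, -24]
  [-25, 44, -31] -> [-21, 48, -27] -> [21, -48, 27] -> [-48, 27] -> [-48]
  [-27, 6, -39, 28, -30] -> [-23, 10, -35, 32, -26] -> [23, -10, 35, -32, 26] -> [-10, 35, -32, 26] -> [-10, -32, 26]
  [41, 18, -18, 31] -> [45, 22, -14, 35] -> [-45, -22, 14, -35] -> [-22, 14, -35] -> [-22, 14]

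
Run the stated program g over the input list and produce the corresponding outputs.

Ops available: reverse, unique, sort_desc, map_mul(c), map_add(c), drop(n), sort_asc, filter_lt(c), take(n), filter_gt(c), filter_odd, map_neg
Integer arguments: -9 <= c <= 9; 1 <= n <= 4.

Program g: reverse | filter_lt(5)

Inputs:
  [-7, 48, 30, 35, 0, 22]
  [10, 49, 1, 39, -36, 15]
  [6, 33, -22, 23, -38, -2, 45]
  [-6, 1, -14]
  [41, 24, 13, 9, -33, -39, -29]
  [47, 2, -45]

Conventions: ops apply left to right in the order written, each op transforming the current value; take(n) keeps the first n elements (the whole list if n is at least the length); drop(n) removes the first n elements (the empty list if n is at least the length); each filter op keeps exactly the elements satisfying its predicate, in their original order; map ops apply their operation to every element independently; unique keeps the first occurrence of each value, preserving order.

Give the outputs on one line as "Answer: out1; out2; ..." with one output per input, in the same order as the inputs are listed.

Execution, op by op:
  [-7, 48, 30, 35, 0, 22] -> [22, 0, 35, 30, 48, -7] -> [0, -7]
  [10, 49, 1, 39, -36, 15] -> [15, -36, 39, 1, 49, 10] -> [-36, 1]
  [6, 33, -22, 23, -38, -2, 45] -> [45, -2, -38, 23, -22, 33, 6] -> [-2, -38, -22]
  [-6, 1, -14] -> [-14, 1, -6] -> [-14, 1, -6]
  [41, 24, 13, 9, -33, -39, -29] -> [-29, -39, -33, 9, 13, 24, 41] -> [-29, -39, -33]
  [47, 2, -45] -> [-45, 2, 47] -> [-45, 2]

[0, -7]; [-36, 1]; [-2, -38, -22]; [-14, 1, -6]; [-29, -39, -33]; [-45, 2]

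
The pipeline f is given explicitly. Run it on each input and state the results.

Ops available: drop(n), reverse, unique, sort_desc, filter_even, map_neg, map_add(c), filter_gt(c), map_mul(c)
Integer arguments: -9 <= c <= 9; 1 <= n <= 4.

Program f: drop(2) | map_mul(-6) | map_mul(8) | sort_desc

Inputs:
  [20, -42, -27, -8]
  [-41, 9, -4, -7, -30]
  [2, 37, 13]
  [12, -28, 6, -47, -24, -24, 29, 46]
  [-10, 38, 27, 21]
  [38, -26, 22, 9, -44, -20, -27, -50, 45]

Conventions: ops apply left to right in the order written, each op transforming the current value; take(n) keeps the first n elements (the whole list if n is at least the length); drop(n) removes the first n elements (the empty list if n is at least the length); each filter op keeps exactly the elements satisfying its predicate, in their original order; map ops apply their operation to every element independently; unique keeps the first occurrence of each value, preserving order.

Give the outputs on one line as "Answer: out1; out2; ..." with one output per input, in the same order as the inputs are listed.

[1296, 384]; [1440, 336, 192]; [-624]; [2256, 1152, 1152, -288, -1392, -2208]; [-1008, -1296]; [2400, 2112, 1296, 960, -432, -1056, -2160]

Execution, op by op:
  [20, -42, -27, -8] -> [-27, -8] -> [162, 48] -> [1296, 384] -> [1296, 384]
  [-41, 9, -4, -7, -30] -> [-4, -7, -30] -> [24, 42, 180] -> [192, 336, 1440] -> [1440, 336, 192]
  [2, 37, 13] -> [13] -> [-78] -> [-624] -> [-624]
  [12, -28, 6, -47, -24, -24, 29, 46] -> [6, -47, -24, -24, 29, 46] -> [-36, 282, 144, 144, -174, -276] -> [-288, 2256, 1152, 1152, -1392, -2208] -> [2256, 1152, 1152, -288, -1392, -2208]
  [-10, 38, 27, 21] -> [27, 21] -> [-162, -126] -> [-1296, -1008] -> [-1008, -1296]
  [38, -26, 22, 9, -44, -20, -27, -50, 45] -> [22, 9, -44, -20, -27, -50, 45] -> [-132, -54, 264, 120, 162, 300, -270] -> [-1056, -432, 2112, 960, 1296, 2400, -2160] -> [2400, 2112, 1296, 960, -432, -1056, -2160]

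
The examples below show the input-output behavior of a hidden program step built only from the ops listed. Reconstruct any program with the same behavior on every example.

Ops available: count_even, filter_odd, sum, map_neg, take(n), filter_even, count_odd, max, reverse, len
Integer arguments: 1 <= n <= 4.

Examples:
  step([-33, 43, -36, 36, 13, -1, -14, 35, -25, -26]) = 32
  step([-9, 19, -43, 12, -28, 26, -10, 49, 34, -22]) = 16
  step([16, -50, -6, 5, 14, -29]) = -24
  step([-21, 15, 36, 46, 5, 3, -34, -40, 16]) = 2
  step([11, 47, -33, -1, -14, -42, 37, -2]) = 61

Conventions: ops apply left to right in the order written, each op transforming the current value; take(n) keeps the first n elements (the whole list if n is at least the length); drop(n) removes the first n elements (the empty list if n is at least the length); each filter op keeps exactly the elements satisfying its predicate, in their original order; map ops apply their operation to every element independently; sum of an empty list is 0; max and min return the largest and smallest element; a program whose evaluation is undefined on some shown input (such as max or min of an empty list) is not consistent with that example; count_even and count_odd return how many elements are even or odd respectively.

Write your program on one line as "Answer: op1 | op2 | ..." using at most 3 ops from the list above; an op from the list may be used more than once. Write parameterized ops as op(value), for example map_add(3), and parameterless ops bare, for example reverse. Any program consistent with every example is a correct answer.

filter_odd | sum

Check, running the answer program on each example:
  [-33, 43, -36, 36, 13, -1, -14, 35, -25, -26] -> [-33, 43, 13, -1, 35, -25] -> 32
  [-9, 19, -43, 12, -28, 26, -10, 49, 34, -22] -> [-9, 19, -43, 49] -> 16
  [16, -50, -6, 5, 14, -29] -> [5, -29] -> -24
  [-21, 15, 36, 46, 5, 3, -34, -40, 16] -> [-21, 15, 5, 3] -> 2
  [11, 47, -33, -1, -14, -42, 37, -2] -> [11, 47, -33, -1, 37] -> 61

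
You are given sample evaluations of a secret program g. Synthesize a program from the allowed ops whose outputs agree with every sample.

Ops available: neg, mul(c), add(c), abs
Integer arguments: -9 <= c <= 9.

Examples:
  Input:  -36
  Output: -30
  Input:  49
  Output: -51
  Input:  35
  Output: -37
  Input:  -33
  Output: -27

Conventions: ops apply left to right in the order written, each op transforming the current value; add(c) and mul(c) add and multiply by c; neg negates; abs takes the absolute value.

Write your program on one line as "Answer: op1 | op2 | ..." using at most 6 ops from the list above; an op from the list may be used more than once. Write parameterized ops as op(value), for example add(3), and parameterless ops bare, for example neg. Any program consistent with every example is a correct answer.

add(4) | neg | abs | add(6) | add(-8) | neg

Check, running the answer program on each example:
  -36 -> -32 -> 32 -> 32 -> 38 -> 30 -> -30
  49 -> 53 -> -53 -> 53 -> 59 -> 51 -> -51
  35 -> 39 -> -39 -> 39 -> 45 -> 37 -> -37
  -33 -> -29 -> 29 -> 29 -> 35 -> 27 -> -27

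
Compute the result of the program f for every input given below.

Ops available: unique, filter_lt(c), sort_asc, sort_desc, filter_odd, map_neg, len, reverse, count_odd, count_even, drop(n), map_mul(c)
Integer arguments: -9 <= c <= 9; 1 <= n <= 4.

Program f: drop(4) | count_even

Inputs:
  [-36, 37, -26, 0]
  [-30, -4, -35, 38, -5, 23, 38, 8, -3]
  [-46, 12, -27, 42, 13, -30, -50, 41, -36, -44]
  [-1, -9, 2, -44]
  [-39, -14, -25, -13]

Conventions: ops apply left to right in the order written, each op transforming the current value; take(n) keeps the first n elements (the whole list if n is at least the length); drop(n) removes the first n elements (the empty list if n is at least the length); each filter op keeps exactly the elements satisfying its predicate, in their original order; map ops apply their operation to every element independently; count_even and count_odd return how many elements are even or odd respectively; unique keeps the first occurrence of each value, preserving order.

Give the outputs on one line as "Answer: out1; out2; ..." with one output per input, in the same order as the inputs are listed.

Execution, op by op:
  [-36, 37, -26, 0] -> [] -> 0
  [-30, -4, -35, 38, -5, 23, 38, 8, -3] -> [-5, 23, 38, 8, -3] -> 2
  [-46, 12, -27, 42, 13, -30, -50, 41, -36, -44] -> [13, -30, -50, 41, -36, -44] -> 4
  [-1, -9, 2, -44] -> [] -> 0
  [-39, -14, -25, -13] -> [] -> 0

0; 2; 4; 0; 0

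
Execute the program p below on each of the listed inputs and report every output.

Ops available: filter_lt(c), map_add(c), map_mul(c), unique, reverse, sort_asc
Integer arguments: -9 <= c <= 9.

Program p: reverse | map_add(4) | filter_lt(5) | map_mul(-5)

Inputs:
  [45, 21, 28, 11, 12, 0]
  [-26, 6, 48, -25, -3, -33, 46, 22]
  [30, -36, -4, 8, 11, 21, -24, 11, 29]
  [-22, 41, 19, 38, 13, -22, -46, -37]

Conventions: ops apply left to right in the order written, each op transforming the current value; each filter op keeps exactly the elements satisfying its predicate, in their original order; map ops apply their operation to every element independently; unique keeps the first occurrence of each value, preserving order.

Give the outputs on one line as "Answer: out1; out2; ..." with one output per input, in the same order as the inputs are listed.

[-20]; [145, -5, 105, 110]; [100, 0, 160]; [165, 210, 90, 90]

Execution, op by op:
  [45, 21, 28, 11, 12, 0] -> [0, 12, 11, 28, 21, 45] -> [4, 16, 15, 32, 25, 49] -> [4] -> [-20]
  [-26, 6, 48, -25, -3, -33, 46, 22] -> [22, 46, -33, -3, -25, 48, 6, -26] -> [26, 50, -29, 1, -21, 52, 10, -22] -> [-29, 1, -21, -22] -> [145, -5, 105, 110]
  [30, -36, -4, 8, 11, 21, -24, 11, 29] -> [29, 11, -24, 21, 11, 8, -4, -36, 30] -> [33, 15, -20, 25, 15, 12, 0, -32, 34] -> [-20, 0, -32] -> [100, 0, 160]
  [-22, 41, 19, 38, 13, -22, -46, -37] -> [-37, -46, -22, 13, 38, 19, 41, -22] -> [-33, -42, -18, 17, 42, 23, 45, -18] -> [-33, -42, -18, -18] -> [165, 210, 90, 90]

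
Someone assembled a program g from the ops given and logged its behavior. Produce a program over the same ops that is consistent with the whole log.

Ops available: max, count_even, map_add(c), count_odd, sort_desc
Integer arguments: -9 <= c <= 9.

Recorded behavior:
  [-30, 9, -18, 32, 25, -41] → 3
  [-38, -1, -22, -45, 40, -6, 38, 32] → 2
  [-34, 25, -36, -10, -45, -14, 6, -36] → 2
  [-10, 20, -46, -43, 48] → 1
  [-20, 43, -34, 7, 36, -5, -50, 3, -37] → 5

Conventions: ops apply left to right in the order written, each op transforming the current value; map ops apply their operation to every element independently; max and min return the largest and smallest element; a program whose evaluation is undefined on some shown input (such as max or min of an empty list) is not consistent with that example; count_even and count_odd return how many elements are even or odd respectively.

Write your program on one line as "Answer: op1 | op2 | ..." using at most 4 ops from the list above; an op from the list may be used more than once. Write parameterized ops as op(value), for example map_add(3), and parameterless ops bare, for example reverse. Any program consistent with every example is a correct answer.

map_add(-1) | sort_desc | count_even

Check, running the answer program on each example:
  [-30, 9, -18, 32, 25, -41] -> [-31, 8, -19, 31, 24, -42] -> [31, 24, 8, -19, -31, -42] -> 3
  [-38, -1, -22, -45, 40, -6, 38, 32] -> [-39, -2, -23, -46, 39, -7, 37, 31] -> [39, 37, 31, -2, -7, -23, -39, -46] -> 2
  [-34, 25, -36, -10, -45, -14, 6, -36] -> [-35, 24, -37, -11, -46, -15, 5, -37] -> [24, 5, -11, -15, -35, -37, -37, -46] -> 2
  [-10, 20, -46, -43, 48] -> [-11, 19, -47, -44, 47] -> [47, 19, -11, -44, -47] -> 1
  [-20, 43, -34, 7, 36, -5, -50, 3, -37] -> [-21, 42, -35, 6, 35, -6, -51, 2, -38] -> [42, 35, 6, 2, -6, -21, -35, -38, -51] -> 5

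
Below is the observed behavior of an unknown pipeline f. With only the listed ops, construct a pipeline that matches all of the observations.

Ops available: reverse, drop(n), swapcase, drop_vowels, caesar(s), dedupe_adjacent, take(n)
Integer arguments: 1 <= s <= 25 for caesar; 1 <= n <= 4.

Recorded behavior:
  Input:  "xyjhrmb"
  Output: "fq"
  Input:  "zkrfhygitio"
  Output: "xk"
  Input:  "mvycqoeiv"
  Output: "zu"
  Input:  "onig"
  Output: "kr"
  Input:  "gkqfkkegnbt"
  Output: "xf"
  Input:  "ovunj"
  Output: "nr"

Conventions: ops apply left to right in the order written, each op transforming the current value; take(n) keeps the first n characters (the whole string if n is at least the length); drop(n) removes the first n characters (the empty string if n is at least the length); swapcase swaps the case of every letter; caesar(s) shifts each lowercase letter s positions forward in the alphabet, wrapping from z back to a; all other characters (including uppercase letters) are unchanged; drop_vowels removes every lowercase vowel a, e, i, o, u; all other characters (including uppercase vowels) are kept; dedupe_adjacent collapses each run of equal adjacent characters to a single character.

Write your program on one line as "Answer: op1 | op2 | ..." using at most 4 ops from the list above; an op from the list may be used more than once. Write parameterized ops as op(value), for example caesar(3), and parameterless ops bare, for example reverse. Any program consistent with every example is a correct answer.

reverse | drop_vowels | caesar(4) | take(2)

Check, running the answer program on each example:
  "xyjhrmb" -> "bmrhjyx" -> "bmrhjyx" -> "fqvlncb" -> "fq"
  "zkrfhygitio" -> "oitigyhfrkz" -> "tgyhfrkz" -> "xkcljvod" -> "xk"
  "mvycqoeiv" -> "vieoqcyvm" -> "vqcyvm" -> "zugczq" -> "zu"
  "onig" -> "gino" -> "gn" -> "kr" -> "kr"
  "gkqfkkegnbt" -> "tbngekkfqkg" -> "tbngkkfqkg" -> "xfrkoojuok" -> "xf"
  "ovunj" -> "jnuvo" -> "jnv" -> "nrz" -> "nr"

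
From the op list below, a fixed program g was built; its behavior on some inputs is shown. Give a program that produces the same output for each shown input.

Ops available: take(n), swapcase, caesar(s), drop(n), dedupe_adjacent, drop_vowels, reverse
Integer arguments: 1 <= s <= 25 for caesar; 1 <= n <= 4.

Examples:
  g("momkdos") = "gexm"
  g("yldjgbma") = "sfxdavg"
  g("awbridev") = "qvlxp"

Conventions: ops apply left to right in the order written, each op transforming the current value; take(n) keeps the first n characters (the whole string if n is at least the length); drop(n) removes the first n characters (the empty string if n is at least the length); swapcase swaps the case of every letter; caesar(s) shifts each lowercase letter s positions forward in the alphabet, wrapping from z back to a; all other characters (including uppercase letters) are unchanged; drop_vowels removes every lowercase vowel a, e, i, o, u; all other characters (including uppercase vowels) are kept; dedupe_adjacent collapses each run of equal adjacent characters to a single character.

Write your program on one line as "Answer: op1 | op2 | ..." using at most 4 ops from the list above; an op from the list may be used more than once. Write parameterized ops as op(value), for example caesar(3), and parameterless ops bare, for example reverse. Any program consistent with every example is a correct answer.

drop_vowels | dedupe_adjacent | caesar(20)

Check, running the answer program on each example:
  "momkdos" -> "mmkds" -> "mkds" -> "gexm"
  "yldjgbma" -> "yldjgbm" -> "yldjgbm" -> "sfxdavg"
  "awbridev" -> "wbrdv" -> "wbrdv" -> "qvlxp"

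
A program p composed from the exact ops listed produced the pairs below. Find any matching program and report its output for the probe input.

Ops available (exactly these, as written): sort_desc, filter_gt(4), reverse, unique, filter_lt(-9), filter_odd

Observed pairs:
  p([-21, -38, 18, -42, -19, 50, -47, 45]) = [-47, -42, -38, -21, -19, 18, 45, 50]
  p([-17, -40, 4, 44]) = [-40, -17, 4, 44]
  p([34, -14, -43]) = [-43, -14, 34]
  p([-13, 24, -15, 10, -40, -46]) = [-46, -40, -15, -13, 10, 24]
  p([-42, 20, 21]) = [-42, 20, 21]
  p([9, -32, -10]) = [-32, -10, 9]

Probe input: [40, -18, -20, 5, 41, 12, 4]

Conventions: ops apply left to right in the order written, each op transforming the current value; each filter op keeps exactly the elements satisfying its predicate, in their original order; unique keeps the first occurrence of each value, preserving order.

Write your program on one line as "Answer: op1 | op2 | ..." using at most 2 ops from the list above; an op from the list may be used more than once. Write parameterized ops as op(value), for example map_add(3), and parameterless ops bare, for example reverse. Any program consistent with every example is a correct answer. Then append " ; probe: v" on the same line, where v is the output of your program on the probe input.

sort_desc | reverse ; probe: [-20, -18, 4, 5, 12, 40, 41]

Check, running the answer program on each example:
  [-21, -38, 18, -42, -19, 50, -47, 45] -> [50, 45, 18, -19, -21, -38, -42, -47] -> [-47, -42, -38, -21, -19, 18, 45, 50]
  [-17, -40, 4, 44] -> [44, 4, -17, -40] -> [-40, -17, 4, 44]
  [34, -14, -43] -> [34, -14, -43] -> [-43, -14, 34]
  [-13, 24, -15, 10, -40, -46] -> [24, 10, -13, -15, -40, -46] -> [-46, -40, -15, -13, 10, 24]
  [-42, 20, 21] -> [21, 20, -42] -> [-42, 20, 21]
  [9, -32, -10] -> [9, -10, -32] -> [-32, -10, 9]
  probe: [40, -18, -20, 5, 41, 12, 4] -> [41, 40, 12, 5, 4, -18, -20] -> [-20, -18, 4, 5, 12, 40, 41]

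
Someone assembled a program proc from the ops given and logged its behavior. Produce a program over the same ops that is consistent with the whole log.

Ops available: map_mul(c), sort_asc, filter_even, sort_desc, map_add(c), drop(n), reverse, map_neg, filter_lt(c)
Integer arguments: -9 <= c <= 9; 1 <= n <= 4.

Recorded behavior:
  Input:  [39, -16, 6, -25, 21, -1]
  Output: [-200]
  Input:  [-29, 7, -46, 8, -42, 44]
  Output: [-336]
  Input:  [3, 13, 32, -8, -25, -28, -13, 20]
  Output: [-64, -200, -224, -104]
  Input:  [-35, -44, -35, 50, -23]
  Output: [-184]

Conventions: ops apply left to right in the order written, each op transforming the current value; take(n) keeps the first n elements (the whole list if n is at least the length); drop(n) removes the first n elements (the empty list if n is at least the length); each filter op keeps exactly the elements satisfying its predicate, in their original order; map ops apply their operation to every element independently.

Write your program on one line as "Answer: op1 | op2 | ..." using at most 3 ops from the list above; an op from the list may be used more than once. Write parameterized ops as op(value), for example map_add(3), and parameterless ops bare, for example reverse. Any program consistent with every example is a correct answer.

drop(3) | filter_lt(-2) | map_mul(8)

Check, running the answer program on each example:
  [39, -16, 6, -25, 21, -1] -> [-25, 21, -1] -> [-25] -> [-200]
  [-29, 7, -46, 8, -42, 44] -> [8, -42, 44] -> [-42] -> [-336]
  [3, 13, 32, -8, -25, -28, -13, 20] -> [-8, -25, -28, -13, 20] -> [-8, -25, -28, -13] -> [-64, -200, -224, -104]
  [-35, -44, -35, 50, -23] -> [50, -23] -> [-23] -> [-184]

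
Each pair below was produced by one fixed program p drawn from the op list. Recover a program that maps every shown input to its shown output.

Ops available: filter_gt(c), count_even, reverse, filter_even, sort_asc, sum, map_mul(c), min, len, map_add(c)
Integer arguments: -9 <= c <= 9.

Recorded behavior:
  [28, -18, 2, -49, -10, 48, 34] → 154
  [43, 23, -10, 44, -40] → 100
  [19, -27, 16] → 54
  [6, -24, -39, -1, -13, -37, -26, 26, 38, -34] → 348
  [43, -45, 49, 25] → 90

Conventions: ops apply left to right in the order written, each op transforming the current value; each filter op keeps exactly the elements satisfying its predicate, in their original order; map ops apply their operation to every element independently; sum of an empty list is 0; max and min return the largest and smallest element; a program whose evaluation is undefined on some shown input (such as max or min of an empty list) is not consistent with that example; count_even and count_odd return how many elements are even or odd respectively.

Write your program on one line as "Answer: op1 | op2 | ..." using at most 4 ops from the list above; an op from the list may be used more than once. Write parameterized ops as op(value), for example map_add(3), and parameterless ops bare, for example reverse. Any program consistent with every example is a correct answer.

map_mul(-2) | filter_gt(-3) | sum

Check, running the answer program on each example:
  [28, -18, 2, -49, -10, 48, 34] -> [-56, 36, -4, 98, 20, -96, -68] -> [36, 98, 20] -> 154
  [43, 23, -10, 44, -40] -> [-86, -46, 20, -88, 80] -> [20, 80] -> 100
  [19, -27, 16] -> [-38, 54, -32] -> [54] -> 54
  [6, -24, -39, -1, -13, -37, -26, 26, 38, -34] -> [-12, 48, 78, 2, 26, 74, 52, -52, -76, 68] -> [48, 78, 2, 26, 74, 52, 68] -> 348
  [43, -45, 49, 25] -> [-86, 90, -98, -50] -> [90] -> 90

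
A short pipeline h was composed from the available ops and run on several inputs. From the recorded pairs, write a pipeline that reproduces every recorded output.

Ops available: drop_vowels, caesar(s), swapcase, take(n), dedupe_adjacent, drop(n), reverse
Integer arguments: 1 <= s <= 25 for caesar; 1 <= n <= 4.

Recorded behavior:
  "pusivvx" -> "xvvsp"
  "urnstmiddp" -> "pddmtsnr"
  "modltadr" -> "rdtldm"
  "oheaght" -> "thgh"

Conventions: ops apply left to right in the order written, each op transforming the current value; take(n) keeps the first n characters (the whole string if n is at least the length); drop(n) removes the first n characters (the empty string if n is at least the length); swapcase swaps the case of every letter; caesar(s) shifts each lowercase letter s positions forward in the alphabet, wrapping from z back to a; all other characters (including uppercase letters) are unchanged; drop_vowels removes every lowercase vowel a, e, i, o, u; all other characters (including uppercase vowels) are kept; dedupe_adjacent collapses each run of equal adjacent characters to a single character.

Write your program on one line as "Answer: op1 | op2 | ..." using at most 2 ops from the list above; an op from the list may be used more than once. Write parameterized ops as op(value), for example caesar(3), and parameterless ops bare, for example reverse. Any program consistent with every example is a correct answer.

drop_vowels | reverse

Check, running the answer program on each example:
  "pusivvx" -> "psvvx" -> "xvvsp"
  "urnstmiddp" -> "rnstmddp" -> "pddmtsnr"
  "modltadr" -> "mdltdr" -> "rdtldm"
  "oheaght" -> "hght" -> "thgh"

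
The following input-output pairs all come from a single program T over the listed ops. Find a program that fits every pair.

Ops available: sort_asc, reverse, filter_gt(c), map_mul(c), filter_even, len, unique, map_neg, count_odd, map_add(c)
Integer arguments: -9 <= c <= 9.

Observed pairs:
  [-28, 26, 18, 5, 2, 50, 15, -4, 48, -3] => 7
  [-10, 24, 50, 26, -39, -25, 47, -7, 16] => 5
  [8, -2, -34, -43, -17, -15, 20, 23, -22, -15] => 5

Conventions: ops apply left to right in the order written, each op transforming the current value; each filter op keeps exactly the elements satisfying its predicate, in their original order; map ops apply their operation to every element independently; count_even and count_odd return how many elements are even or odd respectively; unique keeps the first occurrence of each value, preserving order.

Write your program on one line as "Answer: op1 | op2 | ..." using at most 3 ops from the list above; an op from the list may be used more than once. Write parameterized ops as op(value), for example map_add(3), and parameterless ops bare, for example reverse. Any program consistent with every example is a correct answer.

map_add(2) | filter_even | len

Check, running the answer program on each example:
  [-28, 26, 18, 5, 2, 50, 15, -4, 48, -3] -> [-26, 28, 20, 7, 4, 52, 17, -2, 50, -1] -> [-26, 28, 20, 4, 52, -2, 50] -> 7
  [-10, 24, 50, 26, -39, -25, 47, -7, 16] -> [-8, 26, 52, 28, -37, -23, 49, -5, 18] -> [-8, 26, 52, 28, 18] -> 5
  [8, -2, -34, -43, -17, -15, 20, 23, -22, -15] -> [10, 0, -32, -41, -15, -13, 22, 25, -20, -13] -> [10, 0, -32, 22, -20] -> 5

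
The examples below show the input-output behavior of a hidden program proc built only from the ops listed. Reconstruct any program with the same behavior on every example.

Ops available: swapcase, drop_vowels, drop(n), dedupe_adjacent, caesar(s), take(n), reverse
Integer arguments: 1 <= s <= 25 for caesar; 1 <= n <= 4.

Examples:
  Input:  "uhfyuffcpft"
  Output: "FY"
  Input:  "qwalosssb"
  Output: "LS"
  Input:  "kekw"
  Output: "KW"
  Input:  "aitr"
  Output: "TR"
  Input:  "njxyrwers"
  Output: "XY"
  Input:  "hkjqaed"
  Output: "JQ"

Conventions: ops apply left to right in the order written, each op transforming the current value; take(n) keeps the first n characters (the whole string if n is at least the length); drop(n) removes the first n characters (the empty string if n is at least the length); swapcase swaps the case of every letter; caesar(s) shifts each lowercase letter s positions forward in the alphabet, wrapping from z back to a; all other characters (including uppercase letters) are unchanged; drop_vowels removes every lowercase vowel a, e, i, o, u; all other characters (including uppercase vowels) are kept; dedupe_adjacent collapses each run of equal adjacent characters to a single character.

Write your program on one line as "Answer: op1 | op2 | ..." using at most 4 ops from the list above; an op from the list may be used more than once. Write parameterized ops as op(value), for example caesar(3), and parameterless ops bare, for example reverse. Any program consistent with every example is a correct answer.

drop(2) | drop_vowels | swapcase | take(2)

Check, running the answer program on each example:
  "uhfyuffcpft" -> "fyuffcpft" -> "fyffcpft" -> "FYFFCPFT" -> "FY"
  "qwalosssb" -> "alosssb" -> "lsssb" -> "LSSSB" -> "LS"
  "kekw" -> "kw" -> "kw" -> "KW" -> "KW"
  "aitr" -> "tr" -> "tr" -> "TR" -> "TR"
  "njxyrwers" -> "xyrwers" -> "xyrwrs" -> "XYRWRS" -> "XY"
  "hkjqaed" -> "jqaed" -> "jqd" -> "JQD" -> "JQ"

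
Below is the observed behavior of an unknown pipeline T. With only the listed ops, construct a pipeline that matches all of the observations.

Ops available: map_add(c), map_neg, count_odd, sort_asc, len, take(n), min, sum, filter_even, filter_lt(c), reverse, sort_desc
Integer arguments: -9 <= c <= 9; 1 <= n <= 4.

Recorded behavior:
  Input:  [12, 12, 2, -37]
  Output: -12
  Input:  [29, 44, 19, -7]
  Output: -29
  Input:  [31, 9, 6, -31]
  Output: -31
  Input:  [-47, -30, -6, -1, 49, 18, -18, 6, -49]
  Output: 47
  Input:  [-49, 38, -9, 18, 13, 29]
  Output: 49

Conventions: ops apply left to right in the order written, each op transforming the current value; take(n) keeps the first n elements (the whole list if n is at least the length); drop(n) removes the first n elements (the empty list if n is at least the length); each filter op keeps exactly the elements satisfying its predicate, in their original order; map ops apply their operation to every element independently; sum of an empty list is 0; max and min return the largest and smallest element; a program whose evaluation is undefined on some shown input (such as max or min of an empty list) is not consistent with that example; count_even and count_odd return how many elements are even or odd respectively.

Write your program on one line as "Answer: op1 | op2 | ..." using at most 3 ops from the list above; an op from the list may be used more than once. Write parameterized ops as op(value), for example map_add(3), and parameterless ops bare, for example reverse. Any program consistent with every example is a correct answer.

take(1) | map_neg | sum

Check, running the answer program on each example:
  [12, 12, 2, -37] -> [12] -> [-12] -> -12
  [29, 44, 19, -7] -> [29] -> [-29] -> -29
  [31, 9, 6, -31] -> [31] -> [-31] -> -31
  [-47, -30, -6, -1, 49, 18, -18, 6, -49] -> [-47] -> [47] -> 47
  [-49, 38, -9, 18, 13, 29] -> [-49] -> [49] -> 49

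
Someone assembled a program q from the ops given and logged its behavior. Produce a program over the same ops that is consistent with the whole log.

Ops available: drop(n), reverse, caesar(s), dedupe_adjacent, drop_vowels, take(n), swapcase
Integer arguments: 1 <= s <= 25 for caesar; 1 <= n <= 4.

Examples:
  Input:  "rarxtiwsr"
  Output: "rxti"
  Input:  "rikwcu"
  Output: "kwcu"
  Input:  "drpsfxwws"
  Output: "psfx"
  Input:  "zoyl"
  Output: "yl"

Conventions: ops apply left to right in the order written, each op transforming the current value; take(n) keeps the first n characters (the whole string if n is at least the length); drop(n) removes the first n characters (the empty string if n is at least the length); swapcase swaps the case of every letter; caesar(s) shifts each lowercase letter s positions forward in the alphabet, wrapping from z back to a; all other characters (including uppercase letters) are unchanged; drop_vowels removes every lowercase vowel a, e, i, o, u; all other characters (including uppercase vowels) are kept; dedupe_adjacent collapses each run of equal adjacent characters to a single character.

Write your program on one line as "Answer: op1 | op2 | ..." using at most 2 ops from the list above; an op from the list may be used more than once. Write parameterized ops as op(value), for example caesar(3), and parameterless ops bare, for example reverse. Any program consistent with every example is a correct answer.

drop(2) | take(4)

Check, running the answer program on each example:
  "rarxtiwsr" -> "rxtiwsr" -> "rxti"
  "rikwcu" -> "kwcu" -> "kwcu"
  "drpsfxwws" -> "psfxwws" -> "psfx"
  "zoyl" -> "yl" -> "yl"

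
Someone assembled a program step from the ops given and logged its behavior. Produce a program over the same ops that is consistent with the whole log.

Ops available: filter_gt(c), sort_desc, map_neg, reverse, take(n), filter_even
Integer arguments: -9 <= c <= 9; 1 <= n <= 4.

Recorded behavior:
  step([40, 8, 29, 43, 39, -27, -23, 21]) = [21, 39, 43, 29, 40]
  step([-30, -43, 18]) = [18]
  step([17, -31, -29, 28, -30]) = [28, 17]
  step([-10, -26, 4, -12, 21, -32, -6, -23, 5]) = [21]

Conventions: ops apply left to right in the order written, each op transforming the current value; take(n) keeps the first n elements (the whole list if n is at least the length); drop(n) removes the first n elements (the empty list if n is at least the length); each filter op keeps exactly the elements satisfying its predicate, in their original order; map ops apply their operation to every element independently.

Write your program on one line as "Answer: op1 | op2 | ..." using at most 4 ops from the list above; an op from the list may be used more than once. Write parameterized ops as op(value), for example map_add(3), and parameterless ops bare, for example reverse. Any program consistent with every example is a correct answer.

filter_gt(8) | map_neg | reverse | map_neg

Check, running the answer program on each example:
  [40, 8, 29, 43, 39, -27, -23, 21] -> [40, 29, 43, 39, 21] -> [-40, -29, -43, -39, -21] -> [-21, -39, -43, -29, -40] -> [21, 39, 43, 29, 40]
  [-30, -43, 18] -> [18] -> [-18] -> [-18] -> [18]
  [17, -31, -29, 28, -30] -> [17, 28] -> [-17, -28] -> [-28, -17] -> [28, 17]
  [-10, -26, 4, -12, 21, -32, -6, -23, 5] -> [21] -> [-21] -> [-21] -> [21]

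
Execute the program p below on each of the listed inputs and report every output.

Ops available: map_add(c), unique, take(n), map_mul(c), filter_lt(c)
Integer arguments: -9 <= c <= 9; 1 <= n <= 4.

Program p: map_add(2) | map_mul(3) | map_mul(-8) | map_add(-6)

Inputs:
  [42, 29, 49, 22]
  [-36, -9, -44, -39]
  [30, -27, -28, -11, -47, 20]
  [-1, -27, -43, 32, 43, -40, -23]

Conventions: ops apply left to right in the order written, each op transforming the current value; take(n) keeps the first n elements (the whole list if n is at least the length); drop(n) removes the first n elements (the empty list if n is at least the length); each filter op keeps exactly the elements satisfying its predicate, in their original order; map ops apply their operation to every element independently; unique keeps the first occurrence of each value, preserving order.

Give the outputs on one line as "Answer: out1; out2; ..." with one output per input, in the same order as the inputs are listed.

[-1062, -750, -1230, -582]; [810, 162, 1002, 882]; [-774, 594, 618, 210, 1074, -534]; [-30, 594, 978, -822, -1086, 906, 498]

Execution, op by op:
  [42, 29, 49, 22] -> [44, 31, 51, 24] -> [132, 93, 153, 72] -> [-1056, -744, -1224, -576] -> [-1062, -750, -1230, -582]
  [-36, -9, -44, -39] -> [-34, -7, -42, -37] -> [-102, -21, -126, -111] -> [816, 168, 1008, 888] -> [810, 162, 1002, 882]
  [30, -27, -28, -11, -47, 20] -> [32, -25, -26, -9, -45, 22] -> [96, -75, -78, -27, -135, 66] -> [-768, 600, 624, 216, 1080, -528] -> [-774, 594, 618, 210, 1074, -534]
  [-1, -27, -43, 32, 43, -40, -23] -> [1, -25, -41, 34, 45, -38, -21] -> [3, -75, -123, 102, 135, -114, -63] -> [-24, 600, 984, -816, -1080, 912, 504] -> [-30, 594, 978, -822, -1086, 906, 498]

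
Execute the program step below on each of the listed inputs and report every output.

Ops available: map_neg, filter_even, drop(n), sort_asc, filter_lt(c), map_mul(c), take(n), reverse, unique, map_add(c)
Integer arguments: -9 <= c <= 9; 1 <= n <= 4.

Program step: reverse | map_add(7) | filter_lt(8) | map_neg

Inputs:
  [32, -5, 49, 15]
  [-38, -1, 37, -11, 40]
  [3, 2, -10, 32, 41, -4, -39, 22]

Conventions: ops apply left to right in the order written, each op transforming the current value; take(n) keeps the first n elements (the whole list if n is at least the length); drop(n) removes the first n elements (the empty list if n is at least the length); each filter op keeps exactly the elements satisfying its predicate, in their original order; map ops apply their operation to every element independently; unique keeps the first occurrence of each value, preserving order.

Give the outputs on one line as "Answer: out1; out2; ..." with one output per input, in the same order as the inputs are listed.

[-2]; [4, -6, 31]; [32, -3, 3]

Execution, op by op:
  [32, -5, 49, 15] -> [15, 49, -5, 32] -> [22, 56, 2, 39] -> [2] -> [-2]
  [-38, -1, 37, -11, 40] -> [40, -11, 37, -1, -38] -> [47, -4, 44, 6, -31] -> [-4, 6, -31] -> [4, -6, 31]
  [3, 2, -10, 32, 41, -4, -39, 22] -> [22, -39, -4, 41, 32, -10, 2, 3] -> [29, -32, 3, 48, 39, -3, 9, 10] -> [-32, 3, -3] -> [32, -3, 3]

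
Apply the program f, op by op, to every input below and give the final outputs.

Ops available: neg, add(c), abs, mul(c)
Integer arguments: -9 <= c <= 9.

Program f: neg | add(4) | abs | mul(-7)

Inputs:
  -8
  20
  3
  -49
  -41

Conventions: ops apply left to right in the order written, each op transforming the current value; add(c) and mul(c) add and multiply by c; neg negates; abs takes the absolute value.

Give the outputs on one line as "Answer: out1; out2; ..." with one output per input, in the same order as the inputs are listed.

Execution, op by op:
  -8 -> 8 -> 12 -> 12 -> -84
  20 -> -20 -> -16 -> 16 -> -112
  3 -> -3 -> 1 -> 1 -> -7
  -49 -> 49 -> 53 -> 53 -> -371
  -41 -> 41 -> 45 -> 45 -> -315

-84; -112; -7; -371; -315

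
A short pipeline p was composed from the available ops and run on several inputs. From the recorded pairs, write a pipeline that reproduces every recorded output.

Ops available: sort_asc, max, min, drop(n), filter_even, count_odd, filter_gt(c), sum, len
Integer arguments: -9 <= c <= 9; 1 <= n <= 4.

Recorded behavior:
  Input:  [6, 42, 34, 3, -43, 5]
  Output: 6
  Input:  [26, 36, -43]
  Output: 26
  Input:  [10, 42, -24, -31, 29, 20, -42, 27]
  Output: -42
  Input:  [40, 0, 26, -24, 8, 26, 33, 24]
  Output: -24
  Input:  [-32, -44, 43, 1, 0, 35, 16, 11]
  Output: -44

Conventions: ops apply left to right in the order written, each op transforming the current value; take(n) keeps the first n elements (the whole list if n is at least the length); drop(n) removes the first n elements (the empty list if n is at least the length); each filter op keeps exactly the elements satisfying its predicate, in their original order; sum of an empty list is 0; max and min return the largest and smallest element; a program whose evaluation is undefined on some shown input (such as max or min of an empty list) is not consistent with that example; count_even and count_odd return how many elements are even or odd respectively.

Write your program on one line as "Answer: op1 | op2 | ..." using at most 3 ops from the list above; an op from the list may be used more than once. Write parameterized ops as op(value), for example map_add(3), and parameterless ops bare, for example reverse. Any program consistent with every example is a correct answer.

filter_even | sort_asc | min

Check, running the answer program on each example:
  [6, 42, 34, 3, -43, 5] -> [6, 42, 34] -> [6, 34, 42] -> 6
  [26, 36, -43] -> [26, 36] -> [26, 36] -> 26
  [10, 42, -24, -31, 29, 20, -42, 27] -> [10, 42, -24, 20, -42] -> [-42, -24, 10, 20, 42] -> -42
  [40, 0, 26, -24, 8, 26, 33, 24] -> [40, 0, 26, -24, 8, 26, 24] -> [-24, 0, 8, 24, 26, 26, 40] -> -24
  [-32, -44, 43, 1, 0, 35, 16, 11] -> [-32, -44, 0, 16] -> [-44, -32, 0, 16] -> -44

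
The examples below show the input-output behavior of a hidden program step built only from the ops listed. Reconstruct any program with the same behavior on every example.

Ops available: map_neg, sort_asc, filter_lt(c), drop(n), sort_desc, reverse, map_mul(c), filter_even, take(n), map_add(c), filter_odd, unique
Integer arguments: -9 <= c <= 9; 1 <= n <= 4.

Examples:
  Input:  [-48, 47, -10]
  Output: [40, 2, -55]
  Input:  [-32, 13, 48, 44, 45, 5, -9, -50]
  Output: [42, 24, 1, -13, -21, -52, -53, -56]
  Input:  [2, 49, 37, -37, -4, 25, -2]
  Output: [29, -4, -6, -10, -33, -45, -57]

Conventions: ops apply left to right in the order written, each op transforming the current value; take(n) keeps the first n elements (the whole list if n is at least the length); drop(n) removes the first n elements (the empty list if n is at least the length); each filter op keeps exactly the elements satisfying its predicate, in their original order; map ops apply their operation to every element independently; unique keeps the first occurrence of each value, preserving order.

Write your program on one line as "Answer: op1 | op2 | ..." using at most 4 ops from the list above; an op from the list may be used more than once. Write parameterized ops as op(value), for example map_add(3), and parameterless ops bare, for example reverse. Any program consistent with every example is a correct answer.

sort_desc | map_neg | reverse | map_add(-8)

Check, running the answer program on each example:
  [-48, 47, -10] -> [47, -10, -48] -> [-47, 10, 48] -> [48, 10, -47] -> [40, 2, -55]
  [-32, 13, 48, 44, 45, 5, -9, -50] -> [48, 45, 44, 13, 5, -9, -32, -50] -> [-48, -45, -44, -13, -5, 9, 32, 50] -> [50, 32, 9, -5, -13, -44, -45, -48] -> [42, 24, 1, -13, -21, -52, -53, -56]
  [2, 49, 37, -37, -4, 25, -2] -> [49, 37, 25, 2, -2, -4, -37] -> [-49, -37, -25, -2, 2, 4, 37] -> [37, 4, 2, -2, -25, -37, -49] -> [29, -4, -6, -10, -33, -45, -57]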